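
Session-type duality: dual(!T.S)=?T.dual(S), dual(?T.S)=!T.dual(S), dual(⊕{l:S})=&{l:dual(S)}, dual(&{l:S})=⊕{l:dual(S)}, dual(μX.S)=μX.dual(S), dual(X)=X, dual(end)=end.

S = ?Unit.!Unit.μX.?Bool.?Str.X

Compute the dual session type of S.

?Unit → !Unit
  !Unit → ?Unit
    μX → μX  (binder kept)
      ?Bool → !Bool
        ?Str → !Str
          X ↦ X

!Unit.?Unit.μX.!Bool.!Str.X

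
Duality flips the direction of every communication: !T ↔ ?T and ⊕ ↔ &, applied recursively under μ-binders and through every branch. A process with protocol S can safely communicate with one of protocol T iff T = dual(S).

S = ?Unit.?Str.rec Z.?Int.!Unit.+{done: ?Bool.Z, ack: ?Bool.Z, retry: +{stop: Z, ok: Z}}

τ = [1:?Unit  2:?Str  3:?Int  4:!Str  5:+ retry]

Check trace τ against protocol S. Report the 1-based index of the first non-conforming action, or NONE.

@1 ?Unit  match  cont: ?Str.rec Z.…
@2 ?Str  match  cont: rec Z.…
@3 ?Int  match  cont: !Unit.+{done: ?Bool.rec Z.…, ack: ?Bool.rec Z.…, retry: +{stop: rec Z.…, ok: rec Z.…}}
@4 got !Str, protocol expects !Unit  ✗

4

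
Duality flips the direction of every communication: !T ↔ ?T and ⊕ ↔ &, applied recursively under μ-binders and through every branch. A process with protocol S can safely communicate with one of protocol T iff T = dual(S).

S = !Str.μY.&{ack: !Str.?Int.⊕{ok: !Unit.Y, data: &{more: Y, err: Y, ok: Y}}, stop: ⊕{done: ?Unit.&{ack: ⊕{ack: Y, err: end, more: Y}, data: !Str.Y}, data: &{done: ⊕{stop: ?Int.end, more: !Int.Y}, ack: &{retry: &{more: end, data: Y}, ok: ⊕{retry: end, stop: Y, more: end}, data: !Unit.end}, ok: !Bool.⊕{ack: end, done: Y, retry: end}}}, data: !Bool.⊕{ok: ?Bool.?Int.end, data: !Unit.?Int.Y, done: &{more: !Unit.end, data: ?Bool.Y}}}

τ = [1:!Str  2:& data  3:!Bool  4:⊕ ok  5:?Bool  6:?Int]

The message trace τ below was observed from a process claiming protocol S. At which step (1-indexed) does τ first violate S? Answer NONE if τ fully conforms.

NONE

[1] !Str  ✓  residual = μY.…
[2] & data  ✓  residual = !Bool.⊕{ok: ?Bool.?Int.end, data: !Unit.?Int.μY.…, done: &{more: !Unit.end, data: ?Bool.μY.…}}
[3] !Bool  ✓  residual = ⊕{ok: ?Bool.?Int.end, data: !Unit.?Int.μY.…, done: &{more: !Unit.end, data: ?Bool.μY.…}}
[4] ⊕ ok  ✓  residual = ?Bool.?Int.end
[5] ?Bool  ✓  residual = ?Int.end
[6] ?Int  ✓  residual = end
all 6 steps conform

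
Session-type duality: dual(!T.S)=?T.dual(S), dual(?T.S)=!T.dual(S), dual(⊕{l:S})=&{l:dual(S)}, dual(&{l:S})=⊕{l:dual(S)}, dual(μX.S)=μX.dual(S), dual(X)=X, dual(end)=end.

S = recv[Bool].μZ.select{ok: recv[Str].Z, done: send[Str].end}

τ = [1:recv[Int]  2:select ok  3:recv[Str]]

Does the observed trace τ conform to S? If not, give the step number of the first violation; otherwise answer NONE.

step 1: got recv[Int], protocol expects recv[Bool]  ✗

1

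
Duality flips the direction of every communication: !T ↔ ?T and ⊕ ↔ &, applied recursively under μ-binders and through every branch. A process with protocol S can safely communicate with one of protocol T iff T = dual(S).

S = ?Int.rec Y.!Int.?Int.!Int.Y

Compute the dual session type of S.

!Int.rec Y.?Int.!Int.?Int.Y

?Int = !Int
  rec Y = rec Y  (binder kept)
    !Int = ?Int
      ?Int = !Int
        !Int = ?Int
          Y self-dual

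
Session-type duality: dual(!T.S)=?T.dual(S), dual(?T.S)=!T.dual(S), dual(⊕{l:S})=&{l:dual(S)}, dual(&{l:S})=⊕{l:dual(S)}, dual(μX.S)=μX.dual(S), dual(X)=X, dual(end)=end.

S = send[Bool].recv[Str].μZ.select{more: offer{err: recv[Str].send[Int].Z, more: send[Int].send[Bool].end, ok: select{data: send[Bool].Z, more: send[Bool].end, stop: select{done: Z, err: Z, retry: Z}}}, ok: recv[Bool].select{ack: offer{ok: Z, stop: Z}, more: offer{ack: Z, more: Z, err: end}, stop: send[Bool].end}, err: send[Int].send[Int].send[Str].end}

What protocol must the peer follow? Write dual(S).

send[Bool] = recv[Bool]
  recv[Str] = send[Str]
    μZ = μZ  (rec unchanged)
      select{more,ok,err} = offer{more,ok,err}  (internal→external)
        [more]
          offer{err,more,ok} = select{err,more,ok}  (external→internal)
            [err]
              recv[Str] = send[Str]
                send[Int] = recv[Int]
                  Z ↦ Z
            [more]
              send[Int] = recv[Int]
                send[Bool] = recv[Bool]
                  end ↦ end
            [ok]
              select{data,more,stop} = offer{data,more,stop}  (internal→external)
                [data]
                  send[Bool] = recv[Bool]
                    Z ↦ Z
                [more]
                  send[Bool] = recv[Bool]
                    end ↦ end
                [stop]
                  select{done,err,retry} = offer{done,err,retry}  (internal→external)
                    [done]
                      Z ↦ Z
                    [err]
                      Z ↦ Z
                    [retry]
                      Z ↦ Z
        [ok]
          recv[Bool] = send[Bool]
            select{ack,more,stop} = offer{ack,more,stop}  (internal→external)
              [ack]
                offer{ok,stop} = select{ok,stop}  (external→internal)
                  [ok]
                    Z ↦ Z
                  [stop]
                    Z ↦ Z
              [more]
                offer{ack,more,err} = select{ack,more,err}  (external→internal)
                  [ack]
                    Z ↦ Z
                  [more]
                    Z ↦ Z
                  [err]
                    end ↦ end
              [stop]
                send[Bool] = recv[Bool]
                  end ↦ end
        [err]
          send[Int] = recv[Int]
            send[Int] = recv[Int]
              send[Str] = recv[Str]
                end ↦ end

recv[Bool].send[Str].μZ.offer{more: select{err: send[Str].recv[Int].Z, more: recv[Int].recv[Bool].end, ok: offer{data: recv[Bool].Z, more: recv[Bool].end, stop: offer{done: Z, err: Z, retry: Z}}}, ok: send[Bool].offer{ack: select{ok: Z, stop: Z}, more: select{ack: Z, more: Z, err: end}, stop: recv[Bool].end}, err: recv[Int].recv[Int].recv[Str].end}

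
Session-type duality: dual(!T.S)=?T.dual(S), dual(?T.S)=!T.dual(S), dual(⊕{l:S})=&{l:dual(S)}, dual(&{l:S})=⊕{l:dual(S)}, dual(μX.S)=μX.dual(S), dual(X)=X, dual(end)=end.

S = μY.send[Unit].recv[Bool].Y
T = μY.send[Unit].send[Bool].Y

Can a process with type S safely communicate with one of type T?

μY ‖ μY  ok (rec unchanged)
  send[Unit] ‖ send[Unit]  ✗ same direction on both sides — not dual

NO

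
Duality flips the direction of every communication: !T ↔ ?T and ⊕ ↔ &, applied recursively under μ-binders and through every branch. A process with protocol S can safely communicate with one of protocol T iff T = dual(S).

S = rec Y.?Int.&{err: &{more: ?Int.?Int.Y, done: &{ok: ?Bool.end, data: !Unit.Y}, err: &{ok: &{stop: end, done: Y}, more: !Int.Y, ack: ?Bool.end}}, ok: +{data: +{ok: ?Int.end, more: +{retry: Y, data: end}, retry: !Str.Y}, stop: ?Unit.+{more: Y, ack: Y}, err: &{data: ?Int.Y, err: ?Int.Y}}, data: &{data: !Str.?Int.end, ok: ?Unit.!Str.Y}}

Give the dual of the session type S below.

rec Y ↦ rec Y  (rec unchanged)
  ?Int ↦ !Int
    &{err,ok,data} ↦ +{err,ok,data}  (external→internal)
      [err]
        &{more,done,err} ↦ +{more,done,err}  (external→internal)
          [more]
            ?Int ↦ !Int
              ?Int ↦ !Int
                Y ↦ Y
          [done]
            &{ok,data} ↦ +{ok,data}  (external→internal)
              [ok]
                ?Bool ↦ !Bool
                  end ↦ end
              [data]
                !Unit ↦ ?Unit
                  Y ↦ Y
          [err]
            &{ok,more,ack} ↦ +{ok,more,ack}  (external→internal)
              [ok]
                &{stop,done} ↦ +{stop,done}  (external→internal)
                  [stop]
                    end ↦ end
                  [done]
                    Y ↦ Y
              [more]
                !Int ↦ ?Int
                  Y ↦ Y
              [ack]
                ?Bool ↦ !Bool
                  end ↦ end
      [ok]
        +{data,stop,err} ↦ &{data,stop,err}  (select→offer)
          [data]
            +{ok,more,retry} ↦ &{ok,more,retry}  (select→offer)
              [ok]
                ?Int ↦ !Int
                  end ↦ end
              [more]
                +{retry,data} ↦ &{retry,data}  (select→offer)
                  [retry]
                    Y ↦ Y
                  [data]
                    end ↦ end
              [retry]
                !Str ↦ ?Str
                  Y ↦ Y
          [stop]
            ?Unit ↦ !Unit
              +{more,ack} ↦ &{more,ack}  (select→offer)
                [more]
                  Y ↦ Y
                [ack]
                  Y ↦ Y
          [err]
            &{data,err} ↦ +{data,err}  (external→internal)
              [data]
                ?Int ↦ !Int
                  Y ↦ Y
              [err]
                ?Int ↦ !Int
                  Y ↦ Y
      [data]
        &{data,ok} ↦ +{data,ok}  (external→internal)
          [data]
            !Str ↦ ?Str
              ?Int ↦ !Int
                end ↦ end
          [ok]
            ?Unit ↦ !Unit
              !Str ↦ ?Str
                Y ↦ Y

rec Y.!Int.+{err: +{more: !Int.!Int.Y, done: +{ok: !Bool.end, data: ?Unit.Y}, err: +{ok: +{stop: end, done: Y}, more: ?Int.Y, ack: !Bool.end}}, ok: &{data: &{ok: !Int.end, more: &{retry: Y, data: end}, retry: ?Str.Y}, stop: !Unit.&{more: Y, ack: Y}, err: +{data: !Int.Y, err: !Int.Y}}, data: +{data: ?Str.!Int.end, ok: !Unit.?Str.Y}}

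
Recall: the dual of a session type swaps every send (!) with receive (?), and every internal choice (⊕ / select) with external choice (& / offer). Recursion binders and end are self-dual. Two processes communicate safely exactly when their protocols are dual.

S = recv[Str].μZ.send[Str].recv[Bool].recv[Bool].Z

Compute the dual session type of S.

recv[Str] ↦ send[Str]
  μZ ↦ μZ  (binder kept)
    send[Str] ↦ recv[Str]
      recv[Bool] ↦ send[Bool]
        recv[Bool] ↦ send[Bool]
          Z self-dual

send[Str].μZ.recv[Str].send[Bool].send[Bool].Z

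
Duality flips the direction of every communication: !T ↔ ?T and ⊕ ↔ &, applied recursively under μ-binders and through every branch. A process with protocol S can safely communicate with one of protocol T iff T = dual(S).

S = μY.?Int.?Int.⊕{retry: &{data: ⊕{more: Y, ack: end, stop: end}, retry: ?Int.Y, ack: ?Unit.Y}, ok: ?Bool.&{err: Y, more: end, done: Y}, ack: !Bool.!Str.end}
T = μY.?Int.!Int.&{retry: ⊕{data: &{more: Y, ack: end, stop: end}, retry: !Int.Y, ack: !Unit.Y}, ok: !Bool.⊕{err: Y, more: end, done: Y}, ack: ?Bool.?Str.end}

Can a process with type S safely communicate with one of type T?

NO

μY | μY  match (rec unchanged)
  ?Int | ?Int  ✗ same direction on both sides — not dual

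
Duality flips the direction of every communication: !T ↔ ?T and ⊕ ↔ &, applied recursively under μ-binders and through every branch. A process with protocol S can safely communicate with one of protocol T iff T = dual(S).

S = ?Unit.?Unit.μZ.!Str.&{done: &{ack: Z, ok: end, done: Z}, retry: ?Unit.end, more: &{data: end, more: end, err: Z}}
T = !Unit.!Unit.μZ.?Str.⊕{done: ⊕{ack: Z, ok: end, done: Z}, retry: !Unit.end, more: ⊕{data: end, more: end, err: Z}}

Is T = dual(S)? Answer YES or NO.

YES

?Unit | !Unit  ✓
  ?Unit | !Unit  ✓
    μZ | μZ  ✓ (binder kept)
      !Str | ?Str  ✓
        &{done,retry,more} | ⊕{done,retry,more}  ✓ labels match
          case done:
            &{ack,ok,done} | ⊕{ack,ok,done}  ✓ labels match
              case ack:
                Z | Z  ✓
              case ok:
                end | end  ✓
              case done:
                Z | Z  ✓
          case retry:
            ?Unit | !Unit  ✓
              end | end  ✓
          case more:
            &{data,more,err} | ⊕{data,more,err}  ✓ labels match
              case data:
                end | end  ✓
              case more:
                end | end  ✓
              case err:
                Z | Z  ✓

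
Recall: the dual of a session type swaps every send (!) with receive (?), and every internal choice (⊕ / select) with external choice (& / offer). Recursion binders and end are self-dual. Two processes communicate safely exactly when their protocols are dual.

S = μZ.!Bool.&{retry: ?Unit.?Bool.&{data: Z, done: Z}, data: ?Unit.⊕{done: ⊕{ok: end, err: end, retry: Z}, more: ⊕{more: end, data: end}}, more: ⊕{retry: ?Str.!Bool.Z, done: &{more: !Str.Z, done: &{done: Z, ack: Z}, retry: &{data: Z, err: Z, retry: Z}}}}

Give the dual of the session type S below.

μZ.?Bool.⊕{retry: !Unit.!Bool.⊕{data: Z, done: Z}, data: !Unit.&{done: &{ok: end, err: end, retry: Z}, more: &{more: end, data: end}}, more: &{retry: !Str.?Bool.Z, done: ⊕{more: ?Str.Z, done: ⊕{done: Z, ack: Z}, retry: ⊕{data: Z, err: Z, retry: Z}}}}

μZ = μZ  (μ self-dual)
  !Bool = ?Bool
    &{retry,data,more} = ⊕{retry,data,more}  (&→⊕)
      case retry:
        ?Unit = !Unit
          ?Bool = !Bool
            &{data,done} = ⊕{data,done}  (&→⊕)
              case data:
                Z self-dual
              case done:
                Z self-dual
      case data:
        ?Unit = !Unit
          ⊕{done,more} = &{done,more}  (⊕→&)
            case done:
              ⊕{ok,err,retry} = &{ok,err,retry}  (⊕→&)
                case ok:
                  end self-dual
                case err:
                  end self-dual
                case retry:
                  Z self-dual
            case more:
              ⊕{more,data} = &{more,data}  (⊕→&)
                case more:
                  end self-dual
                case data:
                  end self-dual
      case more:
        ⊕{retry,done} = &{retry,done}  (⊕→&)
          case retry:
            ?Str = !Str
              !Bool = ?Bool
                Z self-dual
          case done:
            &{more,done,retry} = ⊕{more,done,retry}  (&→⊕)
              case more:
                !Str = ?Str
                  Z self-dual
              case done:
                &{done,ack} = ⊕{done,ack}  (&→⊕)
                  case done:
                    Z self-dual
                  case ack:
                    Z self-dual
              case retry:
                &{data,err,retry} = ⊕{data,err,retry}  (&→⊕)
                  case data:
                    Z self-dual
                  case err:
                    Z self-dual
                  case retry:
                    Z self-dual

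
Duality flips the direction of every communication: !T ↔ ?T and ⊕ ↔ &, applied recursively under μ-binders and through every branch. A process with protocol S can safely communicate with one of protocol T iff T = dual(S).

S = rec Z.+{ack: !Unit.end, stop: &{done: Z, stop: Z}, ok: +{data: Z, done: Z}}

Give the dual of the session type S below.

rec Z ↦ rec Z  (μ self-dual)
  +{ack,stop,ok} ↦ &{ack,stop,ok}  (⊕→&)
    case ack:
      !Unit ↦ ?Unit
        end self-dual
    case stop:
      &{done,stop} ↦ +{done,stop}  (offer→select)
        case done:
          Z self-dual
        case stop:
          Z self-dual
    case ok:
      +{data,done} ↦ &{data,done}  (⊕→&)
        case data:
          Z self-dual
        case done:
          Z self-dual

rec Z.&{ack: ?Unit.end, stop: +{done: Z, stop: Z}, ok: &{data: Z, done: Z}}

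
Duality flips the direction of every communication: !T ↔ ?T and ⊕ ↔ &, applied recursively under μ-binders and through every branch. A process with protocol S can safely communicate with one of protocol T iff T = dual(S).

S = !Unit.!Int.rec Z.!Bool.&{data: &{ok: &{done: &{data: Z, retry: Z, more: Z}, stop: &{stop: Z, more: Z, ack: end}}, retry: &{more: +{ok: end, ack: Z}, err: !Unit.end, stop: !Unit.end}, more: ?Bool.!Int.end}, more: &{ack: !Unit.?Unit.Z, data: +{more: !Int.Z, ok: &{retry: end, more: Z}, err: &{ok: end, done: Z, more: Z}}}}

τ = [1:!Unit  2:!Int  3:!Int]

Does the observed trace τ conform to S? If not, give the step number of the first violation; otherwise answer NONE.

3

@1 !Unit  ok  state: !Int.rec Z.…
@2 !Int  ok  state: rec Z.…
@3 got !Int, protocol expects !Bool  ✗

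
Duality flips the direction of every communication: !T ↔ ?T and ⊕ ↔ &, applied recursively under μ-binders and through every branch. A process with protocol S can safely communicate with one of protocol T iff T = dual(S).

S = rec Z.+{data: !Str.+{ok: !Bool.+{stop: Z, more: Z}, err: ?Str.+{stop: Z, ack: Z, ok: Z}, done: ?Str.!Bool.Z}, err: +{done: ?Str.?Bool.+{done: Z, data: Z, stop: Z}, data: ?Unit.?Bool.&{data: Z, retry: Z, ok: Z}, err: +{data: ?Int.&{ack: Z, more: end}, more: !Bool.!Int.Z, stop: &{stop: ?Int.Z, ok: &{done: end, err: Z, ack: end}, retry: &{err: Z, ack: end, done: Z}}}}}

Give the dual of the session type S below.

rec Z.&{data: ?Str.&{ok: ?Bool.&{stop: Z, more: Z}, err: !Str.&{stop: Z, ack: Z, ok: Z}, done: !Str.?Bool.Z}, err: &{done: !Str.!Bool.&{done: Z, data: Z, stop: Z}, data: !Unit.!Bool.+{data: Z, retry: Z, ok: Z}, err: &{data: !Int.+{ack: Z, more: end}, more: ?Bool.?Int.Z, stop: +{stop: !Int.Z, ok: +{done: end, err: Z, ack: end}, retry: +{err: Z, ack: end, done: Z}}}}}

rec Z ↦ rec Z  (rec unchanged)
  +{data,err} ↦ &{data,err}  (internal→external)
    • data:
      !Str ↦ ?Str
        +{ok,err,done} ↦ &{ok,err,done}  (internal→external)
          • ok:
            !Bool ↦ ?Bool
              +{stop,more} ↦ &{stop,more}  (internal→external)
                • stop:
                  Z ↦ Z
                • more:
                  Z ↦ Z
          • err:
            ?Str ↦ !Str
              +{stop,ack,ok} ↦ &{stop,ack,ok}  (internal→external)
                • stop:
                  Z ↦ Z
                • ack:
                  Z ↦ Z
                • ok:
                  Z ↦ Z
          • done:
            ?Str ↦ !Str
              !Bool ↦ ?Bool
                Z ↦ Z
    • err:
      +{done,data,err} ↦ &{done,data,err}  (internal→external)
        • done:
          ?Str ↦ !Str
            ?Bool ↦ !Bool
              +{done,data,stop} ↦ &{done,data,stop}  (internal→external)
                • done:
                  Z ↦ Z
                • data:
                  Z ↦ Z
                • stop:
                  Z ↦ Z
        • data:
          ?Unit ↦ !Unit
            ?Bool ↦ !Bool
              &{data,retry,ok} ↦ +{data,retry,ok}  (external→internal)
                • data:
                  Z ↦ Z
                • retry:
                  Z ↦ Z
                • ok:
                  Z ↦ Z
        • err:
          +{data,more,stop} ↦ &{data,more,stop}  (internal→external)
            • data:
              ?Int ↦ !Int
                &{ack,more} ↦ +{ack,more}  (external→internal)
                  • ack:
                    Z ↦ Z
                  • more:
                    end ↦ end
            • more:
              !Bool ↦ ?Bool
                !Int ↦ ?Int
                  Z ↦ Z
            • stop:
              &{stop,ok,retry} ↦ +{stop,ok,retry}  (external→internal)
                • stop:
                  ?Int ↦ !Int
                    Z ↦ Z
                • ok:
                  &{done,err,ack} ↦ +{done,err,ack}  (external→internal)
                    • done:
                      end ↦ end
                    • err:
                      Z ↦ Z
                    • ack:
                      end ↦ end
                • retry:
                  &{err,ack,done} ↦ +{err,ack,done}  (external→internal)
                    • err:
                      Z ↦ Z
                    • ack:
                      end ↦ end
                    • done:
                      Z ↦ Z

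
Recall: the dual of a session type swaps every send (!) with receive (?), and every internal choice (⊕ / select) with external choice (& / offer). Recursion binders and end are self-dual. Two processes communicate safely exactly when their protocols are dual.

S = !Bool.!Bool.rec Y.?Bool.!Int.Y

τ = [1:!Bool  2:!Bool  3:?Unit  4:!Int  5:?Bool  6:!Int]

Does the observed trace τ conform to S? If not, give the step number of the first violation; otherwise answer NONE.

3

@1 !Bool  ✓  state: !Bool.rec Y.…
@2 !Bool  ✓  state: rec Y.…
@3 got ?Unit, protocol expects ?Bool  ✗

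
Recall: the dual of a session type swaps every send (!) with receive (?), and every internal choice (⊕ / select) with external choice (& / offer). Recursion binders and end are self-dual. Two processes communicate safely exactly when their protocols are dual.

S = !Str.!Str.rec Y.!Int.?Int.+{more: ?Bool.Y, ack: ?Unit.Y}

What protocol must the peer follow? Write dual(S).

!Str ↦ ?Str
  !Str ↦ ?Str
    rec Y ↦ rec Y  (rec unchanged)
      !Int ↦ ?Int
        ?Int ↦ !Int
          +{more,ack} ↦ &{more,ack}  (select→offer)
            [more]
              ?Bool ↦ !Bool
                Y ↦ Y
            [ack]
              ?Unit ↦ !Unit
                Y ↦ Y

?Str.?Str.rec Y.?Int.!Int.&{more: !Bool.Y, ack: !Unit.Y}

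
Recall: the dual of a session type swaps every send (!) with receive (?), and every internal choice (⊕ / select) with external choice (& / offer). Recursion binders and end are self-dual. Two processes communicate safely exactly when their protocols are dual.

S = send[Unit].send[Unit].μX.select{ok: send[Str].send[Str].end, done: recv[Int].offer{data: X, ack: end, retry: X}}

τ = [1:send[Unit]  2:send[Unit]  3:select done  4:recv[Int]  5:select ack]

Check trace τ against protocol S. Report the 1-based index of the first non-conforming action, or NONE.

@1 send[Unit]  ok  now at send[Unit].μX.…
@2 send[Unit]  ok  now at μX.…
@3 select done  ok  now at recv[Int].offer{data: μX.…, ack: end, retry: μX.…}
@4 recv[Int]  ok  now at offer{data: μX.…, ack: end, retry: μX.…}
@5 got select ack, protocol expects offer data or offer ack or offer retry  ✗

5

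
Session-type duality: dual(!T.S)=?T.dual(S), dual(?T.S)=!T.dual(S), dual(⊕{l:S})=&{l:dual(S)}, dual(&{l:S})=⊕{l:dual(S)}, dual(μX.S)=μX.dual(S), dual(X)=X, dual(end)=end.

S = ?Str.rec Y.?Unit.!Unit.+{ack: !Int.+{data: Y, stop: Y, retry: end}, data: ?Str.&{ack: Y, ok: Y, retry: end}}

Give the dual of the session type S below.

?Str → !Str
  rec Y → rec Y  (μ self-dual)
    ?Unit → !Unit
      !Unit → ?Unit
        +{ack,data} → &{ack,data}  (⊕→&)
          case ack:
            !Int → ?Int
              +{data,stop,retry} → &{data,stop,retry}  (⊕→&)
                case data:
                  Y ↦ Y
                case stop:
                  Y ↦ Y
                case retry:
                  end ↦ end
          case data:
            ?Str → !Str
              &{ack,ok,retry} → +{ack,ok,retry}  (external→internal)
                case ack:
                  Y ↦ Y
                case ok:
                  Y ↦ Y
                case retry:
                  end ↦ end

!Str.rec Y.!Unit.?Unit.&{ack: ?Int.&{data: Y, stop: Y, retry: end}, data: !Str.+{ack: Y, ok: Y, retry: end}}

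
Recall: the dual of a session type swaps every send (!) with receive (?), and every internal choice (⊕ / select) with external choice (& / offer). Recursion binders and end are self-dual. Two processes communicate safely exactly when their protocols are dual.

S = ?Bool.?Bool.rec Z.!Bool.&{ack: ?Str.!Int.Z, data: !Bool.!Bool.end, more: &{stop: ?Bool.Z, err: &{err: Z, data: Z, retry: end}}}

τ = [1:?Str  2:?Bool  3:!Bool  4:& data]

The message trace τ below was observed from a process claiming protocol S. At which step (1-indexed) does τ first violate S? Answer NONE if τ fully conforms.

1

step 1: got ?Str, protocol expects ?Bool  ✗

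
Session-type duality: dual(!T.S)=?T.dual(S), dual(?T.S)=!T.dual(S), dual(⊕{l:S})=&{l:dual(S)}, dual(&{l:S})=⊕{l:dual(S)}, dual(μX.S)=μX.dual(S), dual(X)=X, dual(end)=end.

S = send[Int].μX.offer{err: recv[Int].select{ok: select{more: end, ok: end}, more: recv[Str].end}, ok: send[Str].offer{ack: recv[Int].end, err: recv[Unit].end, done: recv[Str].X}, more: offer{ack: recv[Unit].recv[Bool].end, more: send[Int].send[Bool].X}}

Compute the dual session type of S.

recv[Int].μX.select{err: send[Int].offer{ok: offer{more: end, ok: end}, more: send[Str].end}, ok: recv[Str].select{ack: send[Int].end, err: send[Unit].end, done: send[Str].X}, more: select{ack: send[Unit].send[Bool].end, more: recv[Int].recv[Bool].X}}

send[Int] → recv[Int]
  μX → μX  (μ self-dual)
    offer{err,ok,more} → select{err,ok,more}  (external→internal)
      • err:
        recv[Int] → send[Int]
          select{ok,more} → offer{ok,more}  (select→offer)
            • ok:
              select{more,ok} → offer{more,ok}  (select→offer)
                • more:
                  dual(end) = end
                • ok:
                  dual(end) = end
            • more:
              recv[Str] → send[Str]
                dual(end) = end
      • ok:
        send[Str] → recv[Str]
          offer{ack,err,done} → select{ack,err,done}  (external→internal)
            • ack:
              recv[Int] → send[Int]
                dual(end) = end
            • err:
              recv[Unit] → send[Unit]
                dual(end) = end
            • done:
              recv[Str] → send[Str]
                dual(X) = X
      • more:
        offer{ack,more} → select{ack,more}  (external→internal)
          • ack:
            recv[Unit] → send[Unit]
              recv[Bool] → send[Bool]
                dual(end) = end
          • more:
            send[Int] → recv[Int]
              send[Bool] → recv[Bool]
                dual(X) = X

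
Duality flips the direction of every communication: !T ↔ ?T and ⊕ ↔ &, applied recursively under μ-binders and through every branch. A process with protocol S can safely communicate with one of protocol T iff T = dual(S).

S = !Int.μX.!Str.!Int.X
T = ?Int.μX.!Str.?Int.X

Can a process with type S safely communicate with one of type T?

!Int | ?Int  match
  μX | μX  match (μ self-dual)
    !Str | !Str  ✗ same direction on both sides — not dual

NO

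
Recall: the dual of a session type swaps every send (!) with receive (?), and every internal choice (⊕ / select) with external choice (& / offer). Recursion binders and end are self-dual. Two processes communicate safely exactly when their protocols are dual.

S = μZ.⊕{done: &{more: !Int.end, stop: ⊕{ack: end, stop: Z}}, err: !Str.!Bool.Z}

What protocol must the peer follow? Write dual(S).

μZ = μZ  (rec unchanged)
  ⊕{done,err} = &{done,err}  (internal→external)
    • done:
      &{more,stop} = ⊕{more,stop}  (offer→select)
        • more:
          !Int = ?Int
            dual(end) = end
        • stop:
          ⊕{ack,stop} = &{ack,stop}  (internal→external)
            • ack:
              dual(end) = end
            • stop:
              dual(Z) = Z
    • err:
      !Str = ?Str
        !Bool = ?Bool
          dual(Z) = Z

μZ.&{done: ⊕{more: ?Int.end, stop: &{ack: end, stop: Z}}, err: ?Str.?Bool.Z}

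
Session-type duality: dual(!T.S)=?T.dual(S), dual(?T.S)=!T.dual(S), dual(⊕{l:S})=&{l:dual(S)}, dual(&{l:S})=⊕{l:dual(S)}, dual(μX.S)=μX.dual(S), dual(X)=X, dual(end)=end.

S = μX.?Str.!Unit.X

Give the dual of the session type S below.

μX.!Str.?Unit.X

μX = μX  (rec unchanged)
  ?Str = !Str
    !Unit = ?Unit
      X ↦ X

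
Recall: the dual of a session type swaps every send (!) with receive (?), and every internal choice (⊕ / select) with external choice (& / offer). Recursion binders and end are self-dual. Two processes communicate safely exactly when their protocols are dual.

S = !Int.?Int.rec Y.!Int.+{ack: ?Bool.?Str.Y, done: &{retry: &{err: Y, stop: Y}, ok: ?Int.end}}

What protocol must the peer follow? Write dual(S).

?Int.!Int.rec Y.?Int.&{ack: !Bool.!Str.Y, done: +{retry: +{err: Y, stop: Y}, ok: !Int.end}}

!Int ↦ ?Int
  ?Int ↦ !Int
    rec Y ↦ rec Y  (binder kept)
      !Int ↦ ?Int
        +{ack,done} ↦ &{ack,done}  (⊕→&)
          [ack]
            ?Bool ↦ !Bool
              ?Str ↦ !Str
                Y self-dual
          [done]
            &{retry,ok} ↦ +{retry,ok}  (offer→select)
              [retry]
                &{err,stop} ↦ +{err,stop}  (offer→select)
                  [err]
                    Y self-dual
                  [stop]
                    Y self-dual
              [ok]
                ?Int ↦ !Int
                  end self-dual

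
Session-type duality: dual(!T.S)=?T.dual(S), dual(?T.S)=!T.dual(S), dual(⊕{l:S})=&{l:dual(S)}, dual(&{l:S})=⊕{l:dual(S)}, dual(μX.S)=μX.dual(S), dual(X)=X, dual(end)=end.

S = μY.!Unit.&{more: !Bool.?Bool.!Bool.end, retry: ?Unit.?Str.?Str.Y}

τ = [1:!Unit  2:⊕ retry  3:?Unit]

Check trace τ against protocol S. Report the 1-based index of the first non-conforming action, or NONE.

@1 !Unit  ok  residual = &{more: !Bool.?Bool.!Bool.end, retry: ?Unit.?Str.?Str.μY.…}
@2 got ⊕ retry, protocol expects & more or & retry  ✗

2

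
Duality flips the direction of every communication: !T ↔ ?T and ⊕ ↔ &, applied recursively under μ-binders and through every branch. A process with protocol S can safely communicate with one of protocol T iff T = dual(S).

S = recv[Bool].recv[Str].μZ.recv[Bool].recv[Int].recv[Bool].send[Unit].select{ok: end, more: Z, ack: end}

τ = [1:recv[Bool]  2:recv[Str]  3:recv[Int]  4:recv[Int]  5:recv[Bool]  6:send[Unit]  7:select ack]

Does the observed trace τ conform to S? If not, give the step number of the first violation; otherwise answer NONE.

@1 recv[Bool]  ✓  cont: recv[Str].μZ.…
@2 recv[Str]  ✓  cont: μZ.…
@3 got recv[Int], protocol expects recv[Bool]  ✗

3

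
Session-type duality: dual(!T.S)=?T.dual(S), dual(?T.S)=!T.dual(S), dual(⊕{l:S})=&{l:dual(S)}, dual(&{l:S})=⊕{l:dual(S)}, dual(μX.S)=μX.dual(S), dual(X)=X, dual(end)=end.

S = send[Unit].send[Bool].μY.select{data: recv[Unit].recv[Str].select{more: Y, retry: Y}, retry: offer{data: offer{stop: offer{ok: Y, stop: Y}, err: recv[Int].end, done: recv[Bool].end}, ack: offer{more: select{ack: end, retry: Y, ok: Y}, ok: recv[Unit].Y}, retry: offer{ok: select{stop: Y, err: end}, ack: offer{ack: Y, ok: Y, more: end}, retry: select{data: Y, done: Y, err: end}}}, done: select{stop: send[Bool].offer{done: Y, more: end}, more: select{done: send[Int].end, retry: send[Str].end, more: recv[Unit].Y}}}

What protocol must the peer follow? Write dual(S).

recv[Unit].recv[Bool].μY.offer{data: send[Unit].send[Str].offer{more: Y, retry: Y}, retry: select{data: select{stop: select{ok: Y, stop: Y}, err: send[Int].end, done: send[Bool].end}, ack: select{more: offer{ack: end, retry: Y, ok: Y}, ok: send[Unit].Y}, retry: select{ok: offer{stop: Y, err: end}, ack: select{ack: Y, ok: Y, more: end}, retry: offer{data: Y, done: Y, err: end}}}, done: offer{stop: recv[Bool].select{done: Y, more: end}, more: offer{done: recv[Int].end, retry: recv[Str].end, more: send[Unit].Y}}}

send[Unit] = recv[Unit]
  send[Bool] = recv[Bool]
    μY = μY  (binder kept)
      select{data,retry,done} = offer{data,retry,done}  (select→offer)
        • data:
          recv[Unit] = send[Unit]
            recv[Str] = send[Str]
              select{more,retry} = offer{more,retry}  (select→offer)
                • more:
                  Y ↦ Y
                • retry:
                  Y ↦ Y
        • retry:
          offer{data,ack,retry} = select{data,ack,retry}  (external→internal)
            • data:
              offer{stop,err,done} = select{stop,err,done}  (external→internal)
                • stop:
                  offer{ok,stop} = select{ok,stop}  (external→internal)
                    • ok:
                      Y ↦ Y
                    • stop:
                      Y ↦ Y
                • err:
                  recv[Int] = send[Int]
                    end ↦ end
                • done:
                  recv[Bool] = send[Bool]
                    end ↦ end
            • ack:
              offer{more,ok} = select{more,ok}  (external→internal)
                • more:
                  select{ack,retry,ok} = offer{ack,retry,ok}  (select→offer)
                    • ack:
                      end ↦ end
                    • retry:
                      Y ↦ Y
                    • ok:
                      Y ↦ Y
                • ok:
                  recv[Unit] = send[Unit]
                    Y ↦ Y
            • retry:
              offer{ok,ack,retry} = select{ok,ack,retry}  (external→internal)
                • ok:
                  select{stop,err} = offer{stop,err}  (select→offer)
                    • stop:
                      Y ↦ Y
                    • err:
                      end ↦ end
                • ack:
                  offer{ack,ok,more} = select{ack,ok,more}  (external→internal)
                    • ack:
                      Y ↦ Y
                    • ok:
                      Y ↦ Y
                    • more:
                      end ↦ end
                • retry:
                  select{data,done,err} = offer{data,done,err}  (select→offer)
                    • data:
                      Y ↦ Y
                    • done:
                      Y ↦ Y
                    • err:
                      end ↦ end
        • done:
          select{stop,more} = offer{stop,more}  (select→offer)
            • stop:
              send[Bool] = recv[Bool]
                offer{done,more} = select{done,more}  (external→internal)
                  • done:
                    Y ↦ Y
                  • more:
                    end ↦ end
            • more:
              select{done,retry,more} = offer{done,retry,more}  (select→offer)
                • done:
                  send[Int] = recv[Int]
                    end ↦ end
                • retry:
                  send[Str] = recv[Str]
                    end ↦ end
                • more:
                  recv[Unit] = send[Unit]
                    Y ↦ Y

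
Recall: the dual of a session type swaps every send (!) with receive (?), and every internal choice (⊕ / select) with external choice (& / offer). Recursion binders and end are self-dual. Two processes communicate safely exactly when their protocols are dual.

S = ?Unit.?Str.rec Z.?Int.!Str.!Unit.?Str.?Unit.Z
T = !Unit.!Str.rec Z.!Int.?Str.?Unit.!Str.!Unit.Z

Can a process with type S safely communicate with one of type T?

YES

?Unit | !Unit  match
  ?Str | !Str  match
    rec Z | rec Z  match (μ self-dual)
      ?Int | !Int  match
        !Str | ?Str  match
          !Unit | ?Unit  match
            ?Str | !Str  match
              ?Unit | !Unit  match
                Z | Z  match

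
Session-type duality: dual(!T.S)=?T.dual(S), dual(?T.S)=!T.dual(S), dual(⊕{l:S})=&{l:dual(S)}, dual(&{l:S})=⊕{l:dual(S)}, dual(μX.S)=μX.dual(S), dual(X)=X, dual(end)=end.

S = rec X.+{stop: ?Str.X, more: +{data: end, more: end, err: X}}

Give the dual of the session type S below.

rec X.&{stop: !Str.X, more: &{data: end, more: end, err: X}}

rec X → rec X  (rec unchanged)
  +{stop,more} → &{stop,more}  (internal→external)
    case stop:
      ?Str → !Str
        X ↦ X
    case more:
      +{data,more,err} → &{data,more,err}  (internal→external)
        case data:
          end ↦ end
        case more:
          end ↦ end
        case err:
          X ↦ X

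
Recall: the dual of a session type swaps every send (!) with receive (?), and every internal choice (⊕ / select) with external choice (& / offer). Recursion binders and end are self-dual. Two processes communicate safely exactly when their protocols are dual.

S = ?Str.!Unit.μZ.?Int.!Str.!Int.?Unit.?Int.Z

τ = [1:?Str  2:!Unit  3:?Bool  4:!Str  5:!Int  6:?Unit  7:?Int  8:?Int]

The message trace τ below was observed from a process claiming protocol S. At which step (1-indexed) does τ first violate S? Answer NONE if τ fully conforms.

@1 ?Str  ✓  cont: !Unit.μZ.…
@2 !Unit  ✓  cont: μZ.…
@3 got ?Bool, protocol expects ?Int  ✗

3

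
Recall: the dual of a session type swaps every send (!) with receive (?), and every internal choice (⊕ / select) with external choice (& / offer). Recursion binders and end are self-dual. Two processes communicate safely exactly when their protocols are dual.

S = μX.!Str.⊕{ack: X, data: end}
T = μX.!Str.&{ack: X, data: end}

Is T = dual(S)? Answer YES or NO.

μX vs μX  ✓ (rec unchanged)
  !Str vs !Str  ✗ same direction on both sides — not dual

NO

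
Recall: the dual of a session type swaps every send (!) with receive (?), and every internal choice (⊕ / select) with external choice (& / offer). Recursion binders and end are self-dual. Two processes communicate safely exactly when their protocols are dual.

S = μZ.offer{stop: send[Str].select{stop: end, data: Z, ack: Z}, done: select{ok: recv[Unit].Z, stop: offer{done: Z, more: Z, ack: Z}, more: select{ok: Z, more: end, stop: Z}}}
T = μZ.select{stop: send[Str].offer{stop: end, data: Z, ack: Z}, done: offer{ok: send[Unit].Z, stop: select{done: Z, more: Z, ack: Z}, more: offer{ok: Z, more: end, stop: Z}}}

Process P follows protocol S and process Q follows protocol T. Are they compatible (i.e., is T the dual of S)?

μZ vs μZ  match (rec unchanged)
  offer{stop,done} vs select{stop,done}  match same labels
    • stop:
      send[Str] vs send[Str]  ✗ same direction on both sides — not dual

NO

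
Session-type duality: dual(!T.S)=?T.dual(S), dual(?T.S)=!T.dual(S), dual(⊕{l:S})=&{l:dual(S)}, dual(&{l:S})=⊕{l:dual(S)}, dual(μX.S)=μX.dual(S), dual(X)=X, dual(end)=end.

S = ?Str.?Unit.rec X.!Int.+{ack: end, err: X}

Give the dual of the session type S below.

!Str.!Unit.rec X.?Int.&{ack: end, err: X}

?Str ↦ !Str
  ?Unit ↦ !Unit
    rec X ↦ rec X  (rec unchanged)
      !Int ↦ ?Int
        +{ack,err} ↦ &{ack,err}  (select→offer)
          • ack:
            end ↦ end
          • err:
            X ↦ X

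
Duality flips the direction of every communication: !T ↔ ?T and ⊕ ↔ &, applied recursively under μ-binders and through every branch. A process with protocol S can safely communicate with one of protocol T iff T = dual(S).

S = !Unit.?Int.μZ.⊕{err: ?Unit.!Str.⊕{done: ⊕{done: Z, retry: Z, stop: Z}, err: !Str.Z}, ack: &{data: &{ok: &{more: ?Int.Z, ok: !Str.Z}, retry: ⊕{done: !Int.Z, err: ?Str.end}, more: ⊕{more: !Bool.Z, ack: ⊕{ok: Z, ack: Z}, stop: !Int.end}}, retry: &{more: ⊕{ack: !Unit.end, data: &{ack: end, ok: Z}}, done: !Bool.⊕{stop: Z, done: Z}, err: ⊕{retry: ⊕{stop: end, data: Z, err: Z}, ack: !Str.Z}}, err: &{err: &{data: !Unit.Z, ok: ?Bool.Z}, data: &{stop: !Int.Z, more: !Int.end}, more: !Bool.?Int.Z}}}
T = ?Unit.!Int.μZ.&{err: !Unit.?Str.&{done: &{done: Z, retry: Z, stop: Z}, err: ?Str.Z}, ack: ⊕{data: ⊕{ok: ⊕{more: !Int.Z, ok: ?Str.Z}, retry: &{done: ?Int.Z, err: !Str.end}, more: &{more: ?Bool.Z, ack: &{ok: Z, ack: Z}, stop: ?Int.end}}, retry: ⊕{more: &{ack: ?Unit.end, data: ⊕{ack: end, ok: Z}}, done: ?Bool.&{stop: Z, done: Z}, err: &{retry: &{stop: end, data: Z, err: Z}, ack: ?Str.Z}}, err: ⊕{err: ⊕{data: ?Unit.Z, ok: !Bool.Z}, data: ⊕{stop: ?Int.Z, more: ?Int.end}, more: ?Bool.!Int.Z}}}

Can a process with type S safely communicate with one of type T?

YES

!Unit ‖ ?Unit  match
  ?Int ‖ !Int  match
    μZ ‖ μZ  match (μ self-dual)
      ⊕{err,ack} ‖ &{err,ack}  match same labels
        [err]
          ?Unit ‖ !Unit  match
            !Str ‖ ?Str  match
              ⊕{done,err} ‖ &{done,err}  match same labels
                [done]
                  ⊕{done,retry,stop} ‖ &{done,retry,stop}  match same labels
                    [done]
                      Z ‖ Z  match
                    [retry]
                      Z ‖ Z  match
                    [stop]
                      Z ‖ Z  match
                [err]
                  !Str ‖ ?Str  match
                    Z ‖ Z  match
        [ack]
          &{data,retry,err} ‖ ⊕{data,retry,err}  match same labels
            [data]
              &{ok,retry,more} ‖ ⊕{ok,retry,more}  match same labels
                [ok]
                  &{more,ok} ‖ ⊕{more,ok}  match same labels
                    [more]
                      ?Int ‖ !Int  match
                        Z ‖ Z  match
                    [ok]
                      !Str ‖ ?Str  match
                        Z ‖ Z  match
                [retry]
                  ⊕{done,err} ‖ &{done,err}  match same labels
                    [done]
                      !Int ‖ ?Int  match
                        Z ‖ Z  match
                    [err]
                      ?Str ‖ !Str  match
                        end ‖ end  match
                [more]
                  ⊕{more,ack,stop} ‖ &{more,ack,stop}  match same labels
                    [more]
                      !Bool ‖ ?Bool  match
                        Z ‖ Z  match
                    [ack]
                      ⊕{ok,ack} ‖ &{ok,ack}  match same labels
                        [ok]
                          Z ‖ Z  match
                        [ack]
                          Z ‖ Z  match
                    [stop]
                      !Int ‖ ?Int  match
                        end ‖ end  match
            [retry]
              &{more,done,err} ‖ ⊕{more,done,err}  match same labels
                [more]
                  ⊕{ack,data} ‖ &{ack,data}  match same labels
                    [ack]
                      !Unit ‖ ?Unit  match
                        end ‖ end  match
                    [data]
                      &{ack,ok} ‖ ⊕{ack,ok}  match same labels
                        [ack]
                          end ‖ end  match
                        [ok]
                          Z ‖ Z  match
                [done]
                  !Bool ‖ ?Bool  match
                    ⊕{stop,done} ‖ &{stop,done}  match same labels
                      [stop]
                        Z ‖ Z  match
                      [done]
                        Z ‖ Z  match
                [err]
                  ⊕{retry,ack} ‖ &{retry,ack}  match same labels
                    [retry]
                      ⊕{stop,data,err} ‖ &{stop,data,err}  match same labels
                        [stop]
                          end ‖ end  match
                        [data]
                          Z ‖ Z  match
                        [err]
                          Z ‖ Z  match
                    [ack]
                      !Str ‖ ?Str  match
                        Z ‖ Z  match
            [err]
              &{err,data,more} ‖ ⊕{err,data,more}  match same labels
                [err]
                  &{data,ok} ‖ ⊕{data,ok}  match same labels
                    [data]
                      !Unit ‖ ?Unit  match
                        Z ‖ Z  match
                    [ok]
                      ?Bool ‖ !Bool  match
                        Z ‖ Z  match
                [data]
                  &{stop,more} ‖ ⊕{stop,more}  match same labels
                    [stop]
                      !Int ‖ ?Int  match
                        Z ‖ Z  match
                    [more]
                      !Int ‖ ?Int  match
                        end ‖ end  match
                [more]
                  !Bool ‖ ?Bool  match
                    ?Int ‖ !Int  match
                      Z ‖ Z  match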